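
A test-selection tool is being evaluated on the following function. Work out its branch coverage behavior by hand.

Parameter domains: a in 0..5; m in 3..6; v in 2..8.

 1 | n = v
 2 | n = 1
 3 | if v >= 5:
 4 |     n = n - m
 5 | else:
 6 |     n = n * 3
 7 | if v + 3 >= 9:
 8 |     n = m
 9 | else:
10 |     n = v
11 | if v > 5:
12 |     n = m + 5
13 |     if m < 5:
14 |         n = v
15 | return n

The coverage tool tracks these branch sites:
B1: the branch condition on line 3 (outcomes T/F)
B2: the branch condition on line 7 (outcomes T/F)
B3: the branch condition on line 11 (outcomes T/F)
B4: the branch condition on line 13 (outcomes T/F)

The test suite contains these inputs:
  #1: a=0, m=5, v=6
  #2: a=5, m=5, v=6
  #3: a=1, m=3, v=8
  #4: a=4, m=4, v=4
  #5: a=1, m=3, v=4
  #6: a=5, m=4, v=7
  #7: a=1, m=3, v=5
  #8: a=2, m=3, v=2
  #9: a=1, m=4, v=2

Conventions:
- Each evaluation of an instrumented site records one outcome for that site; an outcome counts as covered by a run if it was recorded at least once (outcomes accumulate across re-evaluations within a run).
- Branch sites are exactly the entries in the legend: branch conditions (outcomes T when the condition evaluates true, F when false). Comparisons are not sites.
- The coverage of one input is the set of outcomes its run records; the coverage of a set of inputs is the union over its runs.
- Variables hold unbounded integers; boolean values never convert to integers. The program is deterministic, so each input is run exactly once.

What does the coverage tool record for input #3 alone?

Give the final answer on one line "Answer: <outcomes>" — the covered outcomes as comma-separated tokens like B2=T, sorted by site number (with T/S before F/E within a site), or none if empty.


Event log for input #3 (a=1, m=3, v=8):
  B1->T, B2->T, B3->T, B4->T
as a set, this run covers: B1=T, B2=T, B3=T, B4=T
Answer: B1=T, B2=T, B3=T, B4=T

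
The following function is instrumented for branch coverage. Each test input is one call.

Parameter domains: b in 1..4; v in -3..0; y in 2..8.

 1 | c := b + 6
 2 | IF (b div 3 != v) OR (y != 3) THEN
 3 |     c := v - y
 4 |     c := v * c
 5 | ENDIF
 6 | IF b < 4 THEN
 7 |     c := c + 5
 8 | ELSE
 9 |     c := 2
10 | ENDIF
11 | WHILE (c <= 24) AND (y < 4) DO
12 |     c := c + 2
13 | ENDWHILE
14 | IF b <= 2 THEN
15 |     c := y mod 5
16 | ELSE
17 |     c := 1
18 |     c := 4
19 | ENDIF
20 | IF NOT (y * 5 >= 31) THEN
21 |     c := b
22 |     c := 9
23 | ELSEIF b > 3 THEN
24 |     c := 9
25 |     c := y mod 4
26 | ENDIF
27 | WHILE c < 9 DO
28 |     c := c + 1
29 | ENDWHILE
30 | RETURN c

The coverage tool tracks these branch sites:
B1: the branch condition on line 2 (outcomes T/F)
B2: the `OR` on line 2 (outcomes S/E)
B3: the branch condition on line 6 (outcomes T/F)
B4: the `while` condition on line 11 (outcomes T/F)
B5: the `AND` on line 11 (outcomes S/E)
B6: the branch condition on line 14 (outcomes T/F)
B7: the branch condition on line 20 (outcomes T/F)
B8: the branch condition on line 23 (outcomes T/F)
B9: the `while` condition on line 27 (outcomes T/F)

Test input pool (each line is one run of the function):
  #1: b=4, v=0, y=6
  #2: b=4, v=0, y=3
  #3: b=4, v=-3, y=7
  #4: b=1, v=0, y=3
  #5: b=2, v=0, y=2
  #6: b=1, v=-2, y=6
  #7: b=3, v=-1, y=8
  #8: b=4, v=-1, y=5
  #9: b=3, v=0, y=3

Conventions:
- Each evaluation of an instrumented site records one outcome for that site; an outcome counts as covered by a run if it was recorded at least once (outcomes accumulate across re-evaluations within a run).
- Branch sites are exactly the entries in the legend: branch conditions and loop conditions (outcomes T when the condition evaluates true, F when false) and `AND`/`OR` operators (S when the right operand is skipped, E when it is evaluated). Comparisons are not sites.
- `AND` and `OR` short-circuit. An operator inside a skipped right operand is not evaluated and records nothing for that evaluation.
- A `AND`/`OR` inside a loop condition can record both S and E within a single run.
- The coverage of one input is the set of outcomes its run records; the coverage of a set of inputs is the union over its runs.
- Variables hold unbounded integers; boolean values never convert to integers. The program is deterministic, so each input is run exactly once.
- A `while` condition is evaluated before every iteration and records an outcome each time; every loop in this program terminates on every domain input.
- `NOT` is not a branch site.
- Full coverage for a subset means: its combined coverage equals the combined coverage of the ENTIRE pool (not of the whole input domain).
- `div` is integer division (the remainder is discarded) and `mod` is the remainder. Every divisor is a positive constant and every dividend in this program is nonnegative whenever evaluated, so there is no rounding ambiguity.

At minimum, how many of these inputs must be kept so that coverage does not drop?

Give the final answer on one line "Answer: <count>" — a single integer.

input #1, b=4, v=0, y=6: outcomes B1=T, B2=S, B3=F, B4=F, B5=E, B6=F, B7=T, B9=F
input #2, b=4, v=0, y=3: outcomes B1=T, B2=S, B3=F, B4=T, B4=F, B5=S, B5=E, B6=F, B7=T, B9=F
input #3, b=4, v=-3, y=7: outcomes B1=T, B2=S, B3=F, B4=F, B5=E, B6=F, B7=F, B8=T, B9=T, B9=F
input #4, b=1, v=0, y=3: outcomes B1=F, B2=E, B3=T, B4=T, B4=F, B5=S, B5=E, B6=T, B7=T, B9=F
input #5, b=2, v=0, y=2: outcomes B1=T, B2=E, B3=T, B4=T, B4=F, B5=S, B5=E, B6=T, B7=T, B9=F
input #6, b=1, v=-2, y=6: outcomes B1=T, B2=S, B3=T, B4=F, B5=E, B6=T, B7=T, B9=F
input #7, b=3, v=-1, y=8: outcomes B1=T, B2=S, B3=T, B4=F, B5=E, B6=F, B7=F, B8=F, B9=T, B9=F
input #8, b=4, v=-1, y=5: outcomes B1=T, B2=S, B3=F, B4=F, B5=E, B6=F, B7=T, B9=F
input #9, b=3, v=0, y=3: outcomes B1=T, B2=S, B3=T, B4=T, B4=F, B5=S, B5=E, B6=F, B7=T, B9=F
the full pool covers 18 outcomes: B1=T, B1=F, B2=S, B2=E, B3=T, B3=F, B4=T, B4=F, B5=S, B5=E, B6=T, B6=F, B7=T, B7=F, B8=T, B8=F, B9=T, B9=F
checked all size-1 subsets: none covers 18 outcomes (max 10/18)
checked all size-2 subsets: none covers 18 outcomes (max 17/18)
inputs {3, 4, 7} (size 3) cover everything; no size-3 subset with a lexicographically smaller index list covers all 18

Answer: 3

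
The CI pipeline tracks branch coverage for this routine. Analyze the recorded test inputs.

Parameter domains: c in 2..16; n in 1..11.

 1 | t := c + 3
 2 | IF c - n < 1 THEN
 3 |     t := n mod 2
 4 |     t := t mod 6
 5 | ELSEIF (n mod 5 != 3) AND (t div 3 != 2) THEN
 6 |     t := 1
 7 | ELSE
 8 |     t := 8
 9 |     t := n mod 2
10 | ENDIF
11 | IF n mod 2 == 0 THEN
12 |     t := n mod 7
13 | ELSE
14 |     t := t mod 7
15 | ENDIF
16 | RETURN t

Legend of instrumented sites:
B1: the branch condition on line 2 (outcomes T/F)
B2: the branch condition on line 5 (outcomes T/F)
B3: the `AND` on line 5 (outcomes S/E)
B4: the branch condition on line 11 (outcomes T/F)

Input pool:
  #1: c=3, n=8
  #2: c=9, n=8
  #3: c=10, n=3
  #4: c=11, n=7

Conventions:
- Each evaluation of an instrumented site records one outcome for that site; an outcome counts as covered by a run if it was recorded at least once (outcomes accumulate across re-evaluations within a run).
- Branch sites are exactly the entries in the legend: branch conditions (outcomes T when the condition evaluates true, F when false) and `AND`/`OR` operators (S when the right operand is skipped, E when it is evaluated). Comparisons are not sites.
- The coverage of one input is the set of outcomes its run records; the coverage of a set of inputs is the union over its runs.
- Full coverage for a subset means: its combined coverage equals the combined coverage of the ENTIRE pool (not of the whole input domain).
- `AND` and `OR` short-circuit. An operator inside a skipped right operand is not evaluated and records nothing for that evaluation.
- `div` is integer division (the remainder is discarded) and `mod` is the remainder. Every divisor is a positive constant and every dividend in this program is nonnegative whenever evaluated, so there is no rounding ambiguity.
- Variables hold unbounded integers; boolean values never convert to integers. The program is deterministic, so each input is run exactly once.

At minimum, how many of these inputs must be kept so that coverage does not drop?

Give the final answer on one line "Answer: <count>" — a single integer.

input #1, c=3, n=8: outcomes B1=T, B4=T
input #2, c=9, n=8: outcomes B1=F, B2=F, B3=S, B4=T
input #3, c=10, n=3: outcomes B1=F, B2=F, B3=S, B4=F
input #4, c=11, n=7: outcomes B1=F, B2=T, B3=E, B4=F
pool-wide coverage (8 outcomes): B1=T, B1=F, B2=T, B2=F, B3=S, B3=E, B4=T, B4=F
size 1 is not enough: best union over all size-1 subsets is 4/8
size 2 is not enough: best union over all size-2 subsets is 7/8
inputs {1, 2, 4} (size 3) cover everything; no size-3 subset with a lexicographically smaller index list covers all 8

Answer: 3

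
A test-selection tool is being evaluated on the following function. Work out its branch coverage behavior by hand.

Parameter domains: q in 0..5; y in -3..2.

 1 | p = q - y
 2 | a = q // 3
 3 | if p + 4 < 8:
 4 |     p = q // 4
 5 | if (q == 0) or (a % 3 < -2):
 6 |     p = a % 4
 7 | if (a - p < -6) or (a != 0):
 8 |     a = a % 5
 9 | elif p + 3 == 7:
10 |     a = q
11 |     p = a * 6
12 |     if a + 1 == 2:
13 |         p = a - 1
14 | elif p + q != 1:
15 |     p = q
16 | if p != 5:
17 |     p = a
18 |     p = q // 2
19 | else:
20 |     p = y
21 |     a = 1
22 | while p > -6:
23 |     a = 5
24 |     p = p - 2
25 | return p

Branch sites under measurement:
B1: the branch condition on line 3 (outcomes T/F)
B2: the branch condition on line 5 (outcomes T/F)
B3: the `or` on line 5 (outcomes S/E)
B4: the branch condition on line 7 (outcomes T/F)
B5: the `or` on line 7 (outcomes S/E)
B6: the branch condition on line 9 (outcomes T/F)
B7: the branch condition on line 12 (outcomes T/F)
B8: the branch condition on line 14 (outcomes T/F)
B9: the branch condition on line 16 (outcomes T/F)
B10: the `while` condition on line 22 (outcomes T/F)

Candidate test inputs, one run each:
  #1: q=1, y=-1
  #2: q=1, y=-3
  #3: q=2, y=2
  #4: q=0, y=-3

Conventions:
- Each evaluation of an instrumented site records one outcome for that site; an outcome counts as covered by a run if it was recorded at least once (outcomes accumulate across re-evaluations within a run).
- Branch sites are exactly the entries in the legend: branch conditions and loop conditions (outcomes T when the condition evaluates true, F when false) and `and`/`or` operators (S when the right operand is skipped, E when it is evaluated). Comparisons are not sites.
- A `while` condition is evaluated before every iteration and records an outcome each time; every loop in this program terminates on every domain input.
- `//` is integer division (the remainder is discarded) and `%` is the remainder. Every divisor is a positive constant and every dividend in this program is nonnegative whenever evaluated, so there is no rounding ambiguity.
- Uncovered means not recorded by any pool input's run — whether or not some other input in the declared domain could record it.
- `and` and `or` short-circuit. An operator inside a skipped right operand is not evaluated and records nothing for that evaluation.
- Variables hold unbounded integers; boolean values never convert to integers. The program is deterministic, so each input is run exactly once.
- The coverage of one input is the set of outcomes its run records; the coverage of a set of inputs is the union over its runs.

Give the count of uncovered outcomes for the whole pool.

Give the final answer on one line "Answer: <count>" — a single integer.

run #1 (q=1, y=-1) runs B1->T, B3->E, B2->F, B5->E, B4->F, B6->F, B8->F, B9->T, B10->T, B10->T, B10->T, B10->F; records B1=T, B2=F, B3=E, B4=F, B5=E, B6=F, B8=F, B9=T, B10=T, B10=F
run #2 (q=1, y=-3) runs B1->F, B3->E, B2->F, B5->E, B4->F, B6->T, B7->T, B9->T, B10->T, B10->T, B10->T, B10->F; records B1=F, B2=F, B3=E, B4=F, B5=E, B6=T, B7=T, B9=T, B10=T, B10=F
run #3 (q=2, y=2) runs B1->T, B3->E, B2->F, B5->E, B4->F, B6->F, B8->T, B9->T, B10->T, B10->T, B10->T, B10->T, B10->F; records B1=T, B2=F, B3=E, B4=F, B5=E, B6=F, B8=T, B9=T, B10=T, B10=F
run #4 (q=0, y=-3) runs B1->T, B3->S, B2->T, B5->E, B4->F, B6->F, B8->T, B9->T, B10->T, B10->T, B10->T, B10->F; records B1=T, B2=T, B3=S, B4=F, B5=E, B6=F, B8=T, B9=T, B10=T, B10=F
union over the pool: B1=T, B1=F, B2=T, B2=F, B3=S, B3=E, B4=F, B5=E, B6=T, B6=F, B7=T, B8=T, B8=F, B9=T, B10=T, B10=F
uncovered (4 of 20): B4=T, B5=S, B7=F, B9=F

Answer: 4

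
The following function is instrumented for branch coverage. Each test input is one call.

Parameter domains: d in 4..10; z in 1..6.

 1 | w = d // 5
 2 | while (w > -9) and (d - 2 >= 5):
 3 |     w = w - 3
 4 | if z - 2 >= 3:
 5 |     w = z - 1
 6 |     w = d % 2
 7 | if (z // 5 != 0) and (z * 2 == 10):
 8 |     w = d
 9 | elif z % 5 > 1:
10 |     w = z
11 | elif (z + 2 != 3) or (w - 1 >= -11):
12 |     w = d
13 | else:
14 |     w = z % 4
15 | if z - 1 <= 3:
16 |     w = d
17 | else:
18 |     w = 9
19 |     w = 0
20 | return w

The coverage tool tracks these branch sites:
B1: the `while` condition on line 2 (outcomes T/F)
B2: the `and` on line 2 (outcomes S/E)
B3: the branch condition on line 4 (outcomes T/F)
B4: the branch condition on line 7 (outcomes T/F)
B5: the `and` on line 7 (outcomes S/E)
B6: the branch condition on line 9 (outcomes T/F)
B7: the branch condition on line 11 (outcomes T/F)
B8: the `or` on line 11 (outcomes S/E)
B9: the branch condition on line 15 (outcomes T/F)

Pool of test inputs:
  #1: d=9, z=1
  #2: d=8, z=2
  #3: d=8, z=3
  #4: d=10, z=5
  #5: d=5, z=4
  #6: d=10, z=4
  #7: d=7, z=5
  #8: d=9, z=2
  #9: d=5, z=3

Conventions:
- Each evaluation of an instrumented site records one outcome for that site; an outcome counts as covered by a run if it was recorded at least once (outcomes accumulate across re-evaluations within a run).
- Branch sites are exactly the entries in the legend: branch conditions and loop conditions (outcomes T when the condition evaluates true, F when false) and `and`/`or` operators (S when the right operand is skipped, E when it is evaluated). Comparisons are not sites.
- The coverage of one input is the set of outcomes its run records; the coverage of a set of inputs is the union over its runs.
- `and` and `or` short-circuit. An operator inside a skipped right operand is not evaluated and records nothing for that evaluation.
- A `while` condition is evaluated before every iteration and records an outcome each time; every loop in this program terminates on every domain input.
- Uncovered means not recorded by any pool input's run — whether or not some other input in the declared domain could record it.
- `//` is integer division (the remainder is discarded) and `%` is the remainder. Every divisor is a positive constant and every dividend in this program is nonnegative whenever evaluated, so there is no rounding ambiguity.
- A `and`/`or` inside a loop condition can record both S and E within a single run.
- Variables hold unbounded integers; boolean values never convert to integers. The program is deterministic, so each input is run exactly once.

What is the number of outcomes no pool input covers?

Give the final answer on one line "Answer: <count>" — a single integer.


input #1, d=9, z=1: events B2->E, B1->T, B2->E, B1->T, B2->E, B1->T, B2->E, B1->T, B2->S, B1->F, B3->F, B5->S, B4->F, B6->F, ...; outcomes B1=T, B1=F, B2=S, B2=E, B3=F, B4=F, B5=S, B6=F, B7=F, B8=E, B9=T
input #2, d=8, z=2: events B2->E, B1->T, B2->E, B1->T, B2->E, B1->T, B2->E, B1->T, B2->S, B1->F, B3->F, B5->S, B4->F, B6->T, ...; outcomes B1=T, B1=F, B2=S, B2=E, B3=F, B4=F, B5=S, B6=T, B9=T
input #3, d=8, z=3: events B2->E, B1->T, B2->E, B1->T, B2->E, B1->T, B2->E, B1->T, B2->S, B1->F, B3->F, B5->S, B4->F, B6->T, ...; outcomes B1=T, B1=F, B2=S, B2=E, B3=F, B4=F, B5=S, B6=T, B9=T
input #4, d=10, z=5: events B2->E, B1->T, B2->E, B1->T, B2->E, B1->T, B2->E, B1->T, B2->S, B1->F, B3->T, B5->E, B4->T, B9->F; outcomes B1=T, B1=F, B2=S, B2=E, B3=T, B4=T, B5=E, B9=F
input #5, d=5, z=4: events B2->E, B1->F, B3->F, B5->S, B4->F, B6->T, B9->T; outcomes B1=F, B2=E, B3=F, B4=F, B5=S, B6=T, B9=T
input #6, d=10, z=4: events B2->E, B1->T, B2->E, B1->T, B2->E, B1->T, B2->E, B1->T, B2->S, B1->F, B3->F, B5->S, B4->F, B6->T, ...; outcomes B1=T, B1=F, B2=S, B2=E, B3=F, B4=F, B5=S, B6=T, B9=T
input #7, d=7, z=5: events B2->E, B1->T, B2->E, B1->T, B2->E, B1->T, B2->E, B1->T, B2->S, B1->F, B3->T, B5->E, B4->T, B9->F; outcomes B1=T, B1=F, B2=S, B2=E, B3=T, B4=T, B5=E, B9=F
input #8, d=9, z=2: events B2->E, B1->T, B2->E, B1->T, B2->E, B1->T, B2->E, B1->T, B2->S, B1->F, B3->F, B5->S, B4->F, B6->T, ...; outcomes B1=T, B1=F, B2=S, B2=E, B3=F, B4=F, B5=S, B6=T, B9=T
input #9, d=5, z=3: events B2->E, B1->F, B3->F, B5->S, B4->F, B6->T, B9->T; outcomes B1=F, B2=E, B3=F, B4=F, B5=S, B6=T, B9=T
union over the pool: B1=T, B1=F, B2=S, B2=E, B3=T, B3=F, B4=T, B4=F, B5=S, B5=E, B6=T, B6=F, B7=F, B8=E, B9=T, B9=F
uncovered (2 of 18): B7=T, B8=S
Answer: 2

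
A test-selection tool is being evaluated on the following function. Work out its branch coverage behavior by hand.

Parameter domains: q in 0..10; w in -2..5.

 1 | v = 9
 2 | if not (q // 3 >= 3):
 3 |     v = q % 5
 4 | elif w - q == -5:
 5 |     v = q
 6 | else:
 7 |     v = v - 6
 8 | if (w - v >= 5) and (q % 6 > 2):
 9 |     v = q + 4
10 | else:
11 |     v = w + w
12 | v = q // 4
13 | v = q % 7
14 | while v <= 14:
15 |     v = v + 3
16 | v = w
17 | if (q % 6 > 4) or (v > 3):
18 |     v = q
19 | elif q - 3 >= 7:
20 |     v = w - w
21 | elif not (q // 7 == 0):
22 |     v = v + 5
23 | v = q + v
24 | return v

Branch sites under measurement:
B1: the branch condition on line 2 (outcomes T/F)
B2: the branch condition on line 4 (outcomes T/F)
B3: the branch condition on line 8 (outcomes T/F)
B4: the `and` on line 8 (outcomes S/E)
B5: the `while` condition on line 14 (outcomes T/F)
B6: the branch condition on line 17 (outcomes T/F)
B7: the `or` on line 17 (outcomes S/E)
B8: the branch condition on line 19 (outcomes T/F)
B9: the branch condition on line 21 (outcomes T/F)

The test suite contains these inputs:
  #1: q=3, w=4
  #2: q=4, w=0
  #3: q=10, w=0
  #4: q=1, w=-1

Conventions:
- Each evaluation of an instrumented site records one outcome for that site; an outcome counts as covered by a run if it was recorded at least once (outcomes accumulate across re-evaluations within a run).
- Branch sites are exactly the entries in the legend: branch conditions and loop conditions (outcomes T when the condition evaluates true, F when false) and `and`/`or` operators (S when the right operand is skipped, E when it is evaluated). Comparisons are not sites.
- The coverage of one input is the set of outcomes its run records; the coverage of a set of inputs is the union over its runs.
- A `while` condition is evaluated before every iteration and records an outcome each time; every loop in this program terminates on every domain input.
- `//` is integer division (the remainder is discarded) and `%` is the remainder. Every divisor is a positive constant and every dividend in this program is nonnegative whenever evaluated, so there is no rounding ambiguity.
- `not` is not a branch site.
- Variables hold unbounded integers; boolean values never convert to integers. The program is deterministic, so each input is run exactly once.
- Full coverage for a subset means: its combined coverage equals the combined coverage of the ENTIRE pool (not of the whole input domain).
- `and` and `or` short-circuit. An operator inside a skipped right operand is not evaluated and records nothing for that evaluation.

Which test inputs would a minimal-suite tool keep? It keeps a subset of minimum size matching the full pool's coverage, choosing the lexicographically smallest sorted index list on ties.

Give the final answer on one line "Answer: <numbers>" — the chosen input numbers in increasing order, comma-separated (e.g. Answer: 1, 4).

input #1 (q=3, w=4): covers B1=T, B3=F, B4=S, B5=T, B5=F, B6=T, B7=E
input #2 (q=4, w=0): covers B1=T, B3=F, B4=S, B5=T, B5=F, B6=F, B7=E, B8=F, B9=F
input #3 (q=10, w=0): covers B1=F, B2=F, B3=F, B4=S, B5=T, B5=F, B6=F, B7=E, B8=T
input #4 (q=1, w=-1): covers B1=T, B3=F, B4=S, B5=T, B5=F, B6=F, B7=E, B8=F, B9=F
union over all inputs: B1=T, B1=F, B2=F, B3=F, B4=S, B5=T, B5=F, B6=T, B6=F, B7=E, B8=T, B8=F, B9=F (13 outcomes)
no size-1 subset reaches all 13 outcomes (best union: 9/13)
no size-2 subset reaches all 13 outcomes (best union: 12/13)
inputs {1, 2, 3} (size 3) cover everything; no size-3 subset with a lexicographically smaller index list covers all 13

Answer: 1, 2, 3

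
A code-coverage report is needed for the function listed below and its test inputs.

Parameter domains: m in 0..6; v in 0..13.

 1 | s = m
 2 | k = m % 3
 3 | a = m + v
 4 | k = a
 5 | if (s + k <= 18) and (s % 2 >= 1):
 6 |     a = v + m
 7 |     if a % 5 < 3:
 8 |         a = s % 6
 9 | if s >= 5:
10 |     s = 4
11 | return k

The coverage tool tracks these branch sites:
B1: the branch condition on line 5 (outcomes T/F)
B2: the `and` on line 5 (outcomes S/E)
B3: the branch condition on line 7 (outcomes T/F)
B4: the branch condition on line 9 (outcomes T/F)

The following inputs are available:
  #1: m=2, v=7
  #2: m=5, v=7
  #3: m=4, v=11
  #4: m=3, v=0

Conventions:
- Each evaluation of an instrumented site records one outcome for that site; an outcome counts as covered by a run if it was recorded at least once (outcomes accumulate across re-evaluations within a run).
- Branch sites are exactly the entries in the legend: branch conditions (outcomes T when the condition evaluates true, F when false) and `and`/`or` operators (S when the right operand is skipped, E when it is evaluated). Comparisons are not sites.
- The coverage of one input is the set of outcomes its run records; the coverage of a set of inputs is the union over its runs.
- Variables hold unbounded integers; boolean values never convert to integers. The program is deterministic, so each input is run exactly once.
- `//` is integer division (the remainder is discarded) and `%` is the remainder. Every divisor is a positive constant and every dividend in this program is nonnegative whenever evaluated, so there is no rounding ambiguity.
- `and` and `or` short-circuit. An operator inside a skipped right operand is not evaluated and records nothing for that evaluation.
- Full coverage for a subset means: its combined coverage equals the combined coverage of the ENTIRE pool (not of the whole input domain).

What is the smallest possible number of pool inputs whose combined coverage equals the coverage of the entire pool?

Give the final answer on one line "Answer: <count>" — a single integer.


input #1, m=2, v=7: outcomes B1=F, B2=E, B4=F
input #2, m=5, v=7: outcomes B1=T, B2=E, B3=T, B4=T
input #3, m=4, v=11: outcomes B1=F, B2=S, B4=F
input #4, m=3, v=0: outcomes B1=T, B2=E, B3=F, B4=F
union over all inputs: B1=T, B1=F, B2=S, B2=E, B3=T, B3=F, B4=T, B4=F (8 outcomes)
checked all size-1 subsets: none covers 8 outcomes (max 4/8)
checked all size-2 subsets: none covers 8 outcomes (max 7/8)
size 3: inputs {2, 3, 4} cover all 8 outcomes, and no lexicographically smaller subset of this size does
Answer: 3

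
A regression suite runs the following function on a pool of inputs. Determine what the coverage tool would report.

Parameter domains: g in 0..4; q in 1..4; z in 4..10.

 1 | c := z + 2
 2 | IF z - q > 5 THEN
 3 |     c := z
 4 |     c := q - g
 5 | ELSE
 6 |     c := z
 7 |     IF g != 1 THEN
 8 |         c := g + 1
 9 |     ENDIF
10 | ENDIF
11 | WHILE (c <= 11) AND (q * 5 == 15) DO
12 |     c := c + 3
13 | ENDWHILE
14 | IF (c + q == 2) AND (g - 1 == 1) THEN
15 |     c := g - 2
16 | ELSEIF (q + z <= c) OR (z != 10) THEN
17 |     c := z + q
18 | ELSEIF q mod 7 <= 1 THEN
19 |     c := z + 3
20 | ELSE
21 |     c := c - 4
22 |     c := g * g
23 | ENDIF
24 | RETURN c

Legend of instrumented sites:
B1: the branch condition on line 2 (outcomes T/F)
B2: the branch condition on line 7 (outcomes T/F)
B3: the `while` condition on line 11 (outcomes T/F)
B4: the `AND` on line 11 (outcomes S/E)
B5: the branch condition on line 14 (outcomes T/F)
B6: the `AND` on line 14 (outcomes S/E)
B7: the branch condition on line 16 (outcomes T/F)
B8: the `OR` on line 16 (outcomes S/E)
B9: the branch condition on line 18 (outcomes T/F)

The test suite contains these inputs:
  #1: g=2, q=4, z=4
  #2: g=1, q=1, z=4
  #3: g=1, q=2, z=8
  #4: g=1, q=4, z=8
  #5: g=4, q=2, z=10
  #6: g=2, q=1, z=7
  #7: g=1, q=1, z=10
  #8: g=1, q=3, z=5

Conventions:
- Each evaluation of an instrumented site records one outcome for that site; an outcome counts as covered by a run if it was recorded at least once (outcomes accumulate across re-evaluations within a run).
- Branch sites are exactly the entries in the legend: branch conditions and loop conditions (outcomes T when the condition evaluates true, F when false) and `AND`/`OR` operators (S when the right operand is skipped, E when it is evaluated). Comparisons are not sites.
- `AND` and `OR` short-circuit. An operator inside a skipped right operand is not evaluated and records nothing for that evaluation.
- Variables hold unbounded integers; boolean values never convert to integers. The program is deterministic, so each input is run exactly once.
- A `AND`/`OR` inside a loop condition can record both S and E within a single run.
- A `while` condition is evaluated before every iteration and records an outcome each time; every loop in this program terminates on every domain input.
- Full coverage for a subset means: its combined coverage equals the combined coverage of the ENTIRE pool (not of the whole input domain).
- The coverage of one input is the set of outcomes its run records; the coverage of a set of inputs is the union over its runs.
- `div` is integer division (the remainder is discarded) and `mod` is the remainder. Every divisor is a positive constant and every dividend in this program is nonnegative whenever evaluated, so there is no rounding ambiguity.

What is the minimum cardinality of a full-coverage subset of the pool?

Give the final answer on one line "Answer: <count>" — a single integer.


input #1 (g=2, q=4, z=4): events B1->F, B2->T, B4->E, B3->F, B6->S, B5->F, B8->E, B7->T; covers B1=F, B2=T, B3=F, B4=E, B5=F, B6=S, B7=T, B8=E
input #2 (g=1, q=1, z=4): events B1->F, B2->F, B4->E, B3->F, B6->S, B5->F, B8->E, B7->T; covers B1=F, B2=F, B3=F, B4=E, B5=F, B6=S, B7=T, B8=E
input #3 (g=1, q=2, z=8): events B1->T, B4->E, B3->F, B6->S, B5->F, B8->E, B7->T; covers B1=T, B3=F, B4=E, B5=F, B6=S, B7=T, B8=E
input #4 (g=1, q=4, z=8): events B1->F, B2->F, B4->E, B3->F, B6->S, B5->F, B8->E, B7->T; covers B1=F, B2=F, B3=F, B4=E, B5=F, B6=S, B7=T, B8=E
input #5 (g=4, q=2, z=10): events B1->T, B4->E, B3->F, B6->S, B5->F, B8->E, B7->F, B9->F; covers B1=T, B3=F, B4=E, B5=F, B6=S, B7=F, B8=E, B9=F
input #6 (g=2, q=1, z=7): events B1->T, B4->E, B3->F, B6->S, B5->F, B8->E, B7->T; covers B1=T, B3=F, B4=E, B5=F, B6=S, B7=T, B8=E
input #7 (g=1, q=1, z=10): events B1->T, B4->E, B3->F, B6->S, B5->F, B8->E, B7->F, B9->T; covers B1=T, B3=F, B4=E, B5=F, B6=S, B7=F, B8=E, B9=T
input #8 (g=1, q=3, z=5): events B1->F, B2->F, B4->E, B3->T, B4->E, B3->T, B4->E, B3->T, B4->S, B3->F, B6->S, B5->F, B8->S, B7->T; covers B1=F, B2=F, B3=T, B3=F, B4=S, B4=E, B5=F, B6=S, B7=T, B8=S
together the pool reaches 16 outcomes: B1=T, B1=F, B2=T, B2=F, B3=T, B3=F, B4=S, B4=E, B5=F, B6=S, B7=T, B7=F, B8=S, B8=E, B9=T, B9=F
size 1 is not enough: best union over all size-1 subsets is 10/16
size 2 is not enough: best union over all size-2 subsets is 14/16
size 3 is not enough: best union over all size-3 subsets is 15/16
size 4: inputs {1, 5, 7, 8} cover all 16 outcomes, and no lexicographically smaller subset of this size does
Answer: 4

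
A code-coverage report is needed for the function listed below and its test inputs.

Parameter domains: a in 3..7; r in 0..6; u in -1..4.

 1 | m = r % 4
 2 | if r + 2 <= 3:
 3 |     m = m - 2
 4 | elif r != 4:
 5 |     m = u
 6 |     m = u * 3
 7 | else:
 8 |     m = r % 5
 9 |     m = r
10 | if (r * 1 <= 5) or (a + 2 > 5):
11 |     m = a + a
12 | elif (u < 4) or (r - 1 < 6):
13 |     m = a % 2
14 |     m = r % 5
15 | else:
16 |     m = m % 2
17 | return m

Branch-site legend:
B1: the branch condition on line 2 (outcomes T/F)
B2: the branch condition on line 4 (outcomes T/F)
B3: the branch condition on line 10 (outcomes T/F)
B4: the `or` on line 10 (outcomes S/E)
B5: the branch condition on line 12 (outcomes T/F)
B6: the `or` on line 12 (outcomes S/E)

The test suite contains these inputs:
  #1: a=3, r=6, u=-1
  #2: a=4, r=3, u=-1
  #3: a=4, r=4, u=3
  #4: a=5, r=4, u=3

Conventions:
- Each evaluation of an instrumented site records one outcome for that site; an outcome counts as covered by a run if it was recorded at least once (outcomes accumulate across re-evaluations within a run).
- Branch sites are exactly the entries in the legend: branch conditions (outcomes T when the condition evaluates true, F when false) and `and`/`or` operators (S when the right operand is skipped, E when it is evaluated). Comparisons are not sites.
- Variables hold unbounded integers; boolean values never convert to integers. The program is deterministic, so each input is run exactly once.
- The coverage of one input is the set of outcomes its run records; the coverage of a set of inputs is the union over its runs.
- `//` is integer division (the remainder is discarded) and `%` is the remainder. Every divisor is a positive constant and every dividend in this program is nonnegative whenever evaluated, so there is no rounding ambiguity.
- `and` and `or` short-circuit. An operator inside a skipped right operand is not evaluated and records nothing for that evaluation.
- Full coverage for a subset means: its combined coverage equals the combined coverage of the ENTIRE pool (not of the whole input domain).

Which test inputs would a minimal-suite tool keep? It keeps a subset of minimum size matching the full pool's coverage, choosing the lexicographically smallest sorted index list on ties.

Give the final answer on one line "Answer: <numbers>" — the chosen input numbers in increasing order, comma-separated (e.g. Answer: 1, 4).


run #1 (a=3, r=6, u=-1) runs B1->F, B2->T, B4->E, B3->F, B6->S, B5->T; records B1=F, B2=T, B3=F, B4=E, B5=T, B6=S
run #2 (a=4, r=3, u=-1) runs B1->F, B2->T, B4->S, B3->T; records B1=F, B2=T, B3=T, B4=S
run #3 (a=4, r=4, u=3) runs B1->F, B2->F, B4->S, B3->T; records B1=F, B2=F, B3=T, B4=S
run #4 (a=5, r=4, u=3) runs B1->F, B2->F, B4->S, B3->T; records B1=F, B2=F, B3=T, B4=S
pool-wide coverage (9 outcomes): B1=F, B2=T, B2=F, B3=T, B3=F, B4=S, B4=E, B5=T, B6=S
checked all size-1 subsets: none covers 9 outcomes (max 6/9)
inputs {1, 3} (size 2) cover everything; no size-2 subset with a lexicographically smaller index list covers all 9
Answer: 1, 3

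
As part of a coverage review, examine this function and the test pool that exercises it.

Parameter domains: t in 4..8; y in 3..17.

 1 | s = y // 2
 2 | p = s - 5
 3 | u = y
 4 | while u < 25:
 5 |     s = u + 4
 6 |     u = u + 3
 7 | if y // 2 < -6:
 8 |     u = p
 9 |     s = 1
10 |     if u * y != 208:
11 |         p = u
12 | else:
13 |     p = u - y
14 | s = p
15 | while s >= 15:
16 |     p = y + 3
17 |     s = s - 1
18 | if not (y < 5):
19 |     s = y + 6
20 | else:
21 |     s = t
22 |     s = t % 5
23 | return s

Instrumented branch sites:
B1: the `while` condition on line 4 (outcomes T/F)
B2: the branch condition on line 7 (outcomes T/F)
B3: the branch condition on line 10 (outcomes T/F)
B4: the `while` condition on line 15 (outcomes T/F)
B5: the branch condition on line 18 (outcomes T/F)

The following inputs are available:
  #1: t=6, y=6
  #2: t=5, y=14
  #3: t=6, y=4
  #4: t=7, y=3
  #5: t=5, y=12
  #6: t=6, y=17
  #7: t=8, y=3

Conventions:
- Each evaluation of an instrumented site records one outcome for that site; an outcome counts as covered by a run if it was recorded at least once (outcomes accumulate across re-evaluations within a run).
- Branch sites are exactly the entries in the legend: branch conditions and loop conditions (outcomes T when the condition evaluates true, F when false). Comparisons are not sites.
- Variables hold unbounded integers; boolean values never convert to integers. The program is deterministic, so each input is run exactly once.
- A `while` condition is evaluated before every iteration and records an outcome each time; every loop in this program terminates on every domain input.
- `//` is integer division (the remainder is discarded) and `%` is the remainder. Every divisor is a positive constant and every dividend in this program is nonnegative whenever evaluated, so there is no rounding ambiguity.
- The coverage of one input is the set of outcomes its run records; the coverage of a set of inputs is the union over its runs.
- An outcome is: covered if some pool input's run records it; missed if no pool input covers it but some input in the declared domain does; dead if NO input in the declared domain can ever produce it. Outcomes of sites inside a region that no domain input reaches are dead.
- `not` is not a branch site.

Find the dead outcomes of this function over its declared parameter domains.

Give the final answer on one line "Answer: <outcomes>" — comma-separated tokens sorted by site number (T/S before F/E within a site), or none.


sweeping the full domain (75 inputs) for each outcome:
  B2=T: never recorded by any domain input -> dead
  B3=T: never recorded by any domain input -> dead
  B3=F: never recorded by any domain input -> dead
  reachable outcomes have witnesses, e.g. B1=T (e.g. t=4, y=3), B1=F (e.g. t=4, y=3), B2=F (e.g. t=4, y=3), B4=T (e.g. t=4, y=3)
Answer: B2=T, B3=T, B3=F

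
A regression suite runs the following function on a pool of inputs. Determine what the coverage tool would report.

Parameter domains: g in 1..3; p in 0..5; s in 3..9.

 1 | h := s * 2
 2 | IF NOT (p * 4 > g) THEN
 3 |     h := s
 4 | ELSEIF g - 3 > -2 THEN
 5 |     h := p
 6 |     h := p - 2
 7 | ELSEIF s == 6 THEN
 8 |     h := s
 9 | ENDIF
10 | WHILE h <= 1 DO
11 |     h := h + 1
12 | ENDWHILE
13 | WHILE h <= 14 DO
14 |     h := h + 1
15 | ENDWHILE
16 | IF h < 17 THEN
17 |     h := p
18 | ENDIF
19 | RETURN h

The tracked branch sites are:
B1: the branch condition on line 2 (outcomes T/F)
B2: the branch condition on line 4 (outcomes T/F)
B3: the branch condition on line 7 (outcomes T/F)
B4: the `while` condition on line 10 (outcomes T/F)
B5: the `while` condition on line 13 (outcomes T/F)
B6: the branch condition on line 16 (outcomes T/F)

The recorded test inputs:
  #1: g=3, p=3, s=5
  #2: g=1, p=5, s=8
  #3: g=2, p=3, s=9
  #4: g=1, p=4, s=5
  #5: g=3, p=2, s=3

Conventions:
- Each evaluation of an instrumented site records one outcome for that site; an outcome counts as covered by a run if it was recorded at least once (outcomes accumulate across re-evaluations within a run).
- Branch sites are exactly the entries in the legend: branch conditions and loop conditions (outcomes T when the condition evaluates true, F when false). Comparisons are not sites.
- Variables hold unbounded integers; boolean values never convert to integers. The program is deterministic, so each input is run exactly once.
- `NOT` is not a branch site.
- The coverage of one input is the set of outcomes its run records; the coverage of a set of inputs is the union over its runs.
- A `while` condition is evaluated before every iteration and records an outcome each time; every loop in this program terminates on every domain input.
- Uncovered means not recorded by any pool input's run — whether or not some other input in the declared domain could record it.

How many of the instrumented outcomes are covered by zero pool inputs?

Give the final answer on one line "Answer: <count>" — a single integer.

#1 (g=3, p=3, s=5) -> B1->F, B2->T, B4->T, B4->F, B5->T, B5->T, B5->T, B5->T, B5->T, B5->T, B5->T, B5->T, B5->T, B5->T, ...; covered: B1=F, B2=T, B4=T, B4=F, B5=T, B5=F, B6=T
#2 (g=1, p=5, s=8) -> B1->F, B2->F, B3->F, B4->F, B5->F, B6->T; covered: B1=F, B2=F, B3=F, B4=F, B5=F, B6=T
#3 (g=2, p=3, s=9) -> B1->F, B2->T, B4->T, B4->F, B5->T, B5->T, B5->T, B5->T, B5->T, B5->T, B5->T, B5->T, B5->T, B5->T, ...; covered: B1=F, B2=T, B4=T, B4=F, B5=T, B5=F, B6=T
#4 (g=1, p=4, s=5) -> B1->F, B2->F, B3->F, B4->F, B5->T, B5->T, B5->T, B5->T, B5->T, B5->F, B6->T; covered: B1=F, B2=F, B3=F, B4=F, B5=T, B5=F, B6=T
#5 (g=3, p=2, s=3) -> B1->F, B2->T, B4->T, B4->T, B4->F, B5->T, B5->T, B5->T, B5->T, B5->T, B5->T, B5->T, B5->T, B5->T, ...; covered: B1=F, B2=T, B4=T, B4=F, B5=T, B5=F, B6=T
union over the pool: B1=F, B2=T, B2=F, B3=F, B4=T, B4=F, B5=T, B5=F, B6=T
uncovered (3 of 12): B1=T, B3=T, B6=F

Answer: 3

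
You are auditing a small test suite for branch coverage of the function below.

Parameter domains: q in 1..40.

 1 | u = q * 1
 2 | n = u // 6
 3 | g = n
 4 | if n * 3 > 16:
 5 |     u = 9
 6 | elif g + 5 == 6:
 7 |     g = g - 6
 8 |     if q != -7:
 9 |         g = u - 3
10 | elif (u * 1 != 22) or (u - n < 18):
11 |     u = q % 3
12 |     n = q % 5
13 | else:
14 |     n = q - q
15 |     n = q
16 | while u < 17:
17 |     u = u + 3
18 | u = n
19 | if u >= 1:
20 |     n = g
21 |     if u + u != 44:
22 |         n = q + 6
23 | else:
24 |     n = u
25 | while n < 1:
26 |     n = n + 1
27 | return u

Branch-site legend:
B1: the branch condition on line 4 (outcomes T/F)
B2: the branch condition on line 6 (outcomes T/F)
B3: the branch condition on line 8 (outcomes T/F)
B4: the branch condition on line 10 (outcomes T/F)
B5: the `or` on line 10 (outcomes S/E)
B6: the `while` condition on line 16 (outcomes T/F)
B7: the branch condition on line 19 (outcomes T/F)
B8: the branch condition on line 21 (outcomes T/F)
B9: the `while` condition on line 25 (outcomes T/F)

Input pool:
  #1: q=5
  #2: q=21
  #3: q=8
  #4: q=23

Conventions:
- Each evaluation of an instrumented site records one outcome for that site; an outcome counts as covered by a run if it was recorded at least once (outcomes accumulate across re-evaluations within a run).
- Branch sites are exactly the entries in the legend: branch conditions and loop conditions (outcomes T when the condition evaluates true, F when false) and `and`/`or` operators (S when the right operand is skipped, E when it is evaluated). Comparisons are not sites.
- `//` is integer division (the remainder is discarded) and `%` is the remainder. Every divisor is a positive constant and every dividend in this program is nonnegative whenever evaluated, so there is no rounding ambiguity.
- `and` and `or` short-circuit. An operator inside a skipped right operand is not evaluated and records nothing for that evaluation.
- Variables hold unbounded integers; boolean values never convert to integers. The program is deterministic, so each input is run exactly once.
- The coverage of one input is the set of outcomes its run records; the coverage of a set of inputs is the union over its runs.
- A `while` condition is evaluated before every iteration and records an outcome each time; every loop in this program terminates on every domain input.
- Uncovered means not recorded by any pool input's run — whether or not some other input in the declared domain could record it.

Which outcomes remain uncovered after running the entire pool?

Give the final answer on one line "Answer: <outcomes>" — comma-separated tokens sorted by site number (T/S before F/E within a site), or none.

test 1 (q=5) fires B1->F, B2->F, B5->S, B4->T, B6->T, B6->T, B6->T, B6->T, B6->T, B6->F, B7->F, B9->T, B9->F; hits B1=F, B2=F, B4=T, B5=S, B6=T, B6=F, B7=F, B9=T, B9=F
test 2 (q=21) fires B1->F, B2->F, B5->S, B4->T, B6->T, B6->T, B6->T, B6->T, B6->T, B6->T, B6->F, B7->T, B8->T, B9->F; hits B1=F, B2=F, B4=T, B5=S, B6=T, B6=F, B7=T, B8=T, B9=F
test 3 (q=8) fires B1->F, B2->T, B3->T, B6->T, B6->T, B6->T, B6->F, B7->T, B8->T, B9->F; hits B1=F, B2=T, B3=T, B6=T, B6=F, B7=T, B8=T, B9=F
test 4 (q=23) fires B1->F, B2->F, B5->S, B4->T, B6->T, B6->T, B6->T, B6->T, B6->T, B6->F, B7->T, B8->T, B9->F; hits B1=F, B2=F, B4=T, B5=S, B6=T, B6=F, B7=T, B8=T, B9=F
union over the pool: B1=F, B2=T, B2=F, B3=T, B4=T, B5=S, B6=T, B6=F, B7=T, B7=F, B8=T, B9=T, B9=F
uncovered (5 of 18): B1=T, B3=F, B4=F, B5=E, B8=F

Answer: B1=T, B3=F, B4=F, B5=E, B8=F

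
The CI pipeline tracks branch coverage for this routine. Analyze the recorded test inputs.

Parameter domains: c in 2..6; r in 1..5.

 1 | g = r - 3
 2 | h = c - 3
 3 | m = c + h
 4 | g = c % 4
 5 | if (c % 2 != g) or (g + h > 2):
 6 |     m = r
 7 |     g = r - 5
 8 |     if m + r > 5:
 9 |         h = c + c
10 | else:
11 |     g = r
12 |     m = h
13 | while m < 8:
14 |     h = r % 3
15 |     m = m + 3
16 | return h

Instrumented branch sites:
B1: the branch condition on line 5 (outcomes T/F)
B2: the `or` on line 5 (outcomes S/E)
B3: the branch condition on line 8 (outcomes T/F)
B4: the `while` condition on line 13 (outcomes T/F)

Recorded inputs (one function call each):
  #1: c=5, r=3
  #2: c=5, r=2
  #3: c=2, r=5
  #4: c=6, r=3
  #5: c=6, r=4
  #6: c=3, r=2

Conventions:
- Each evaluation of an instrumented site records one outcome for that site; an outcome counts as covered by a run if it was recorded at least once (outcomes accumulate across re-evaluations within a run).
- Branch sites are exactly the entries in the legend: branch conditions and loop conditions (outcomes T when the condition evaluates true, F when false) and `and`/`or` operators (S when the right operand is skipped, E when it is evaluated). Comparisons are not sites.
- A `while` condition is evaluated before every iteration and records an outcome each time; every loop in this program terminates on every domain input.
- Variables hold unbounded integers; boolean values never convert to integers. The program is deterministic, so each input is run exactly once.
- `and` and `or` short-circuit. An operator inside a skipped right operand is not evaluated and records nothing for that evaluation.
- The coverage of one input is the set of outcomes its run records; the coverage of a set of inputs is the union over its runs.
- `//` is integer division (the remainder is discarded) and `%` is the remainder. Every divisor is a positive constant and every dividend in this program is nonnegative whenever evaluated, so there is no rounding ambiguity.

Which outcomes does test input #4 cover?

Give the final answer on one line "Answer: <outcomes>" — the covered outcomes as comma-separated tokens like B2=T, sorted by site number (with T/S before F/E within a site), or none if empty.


Simulating input #4 (c=6, r=3) step by step:
  B2->S, B1->T, B3->T, B4->T, B4->T, B4->F
as a set, this run covers: B1=T, B2=S, B3=T, B4=T, B4=F
Answer: B1=T, B2=S, B3=T, B4=T, B4=F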